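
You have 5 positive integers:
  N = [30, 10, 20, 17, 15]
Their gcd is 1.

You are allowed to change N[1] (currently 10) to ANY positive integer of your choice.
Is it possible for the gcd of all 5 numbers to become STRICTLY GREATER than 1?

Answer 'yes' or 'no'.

Answer: no

Derivation:
Current gcd = 1
gcd of all OTHER numbers (without N[1]=10): gcd([30, 20, 17, 15]) = 1
The new gcd after any change is gcd(1, new_value).
This can be at most 1.
Since 1 = old gcd 1, the gcd can only stay the same or decrease.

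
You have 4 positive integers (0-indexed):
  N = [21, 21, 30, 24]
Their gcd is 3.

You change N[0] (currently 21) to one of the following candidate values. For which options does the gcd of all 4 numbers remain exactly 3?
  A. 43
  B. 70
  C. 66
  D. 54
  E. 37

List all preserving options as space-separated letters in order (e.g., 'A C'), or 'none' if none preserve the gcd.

Answer: C D

Derivation:
Old gcd = 3; gcd of others (without N[0]) = 3
New gcd for candidate v: gcd(3, v). Preserves old gcd iff gcd(3, v) = 3.
  Option A: v=43, gcd(3,43)=1 -> changes
  Option B: v=70, gcd(3,70)=1 -> changes
  Option C: v=66, gcd(3,66)=3 -> preserves
  Option D: v=54, gcd(3,54)=3 -> preserves
  Option E: v=37, gcd(3,37)=1 -> changes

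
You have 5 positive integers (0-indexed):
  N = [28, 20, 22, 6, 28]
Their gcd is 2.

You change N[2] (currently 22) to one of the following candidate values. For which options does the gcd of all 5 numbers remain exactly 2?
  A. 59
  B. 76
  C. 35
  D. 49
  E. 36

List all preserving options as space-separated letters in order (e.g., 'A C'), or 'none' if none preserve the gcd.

Old gcd = 2; gcd of others (without N[2]) = 2
New gcd for candidate v: gcd(2, v). Preserves old gcd iff gcd(2, v) = 2.
  Option A: v=59, gcd(2,59)=1 -> changes
  Option B: v=76, gcd(2,76)=2 -> preserves
  Option C: v=35, gcd(2,35)=1 -> changes
  Option D: v=49, gcd(2,49)=1 -> changes
  Option E: v=36, gcd(2,36)=2 -> preserves

Answer: B E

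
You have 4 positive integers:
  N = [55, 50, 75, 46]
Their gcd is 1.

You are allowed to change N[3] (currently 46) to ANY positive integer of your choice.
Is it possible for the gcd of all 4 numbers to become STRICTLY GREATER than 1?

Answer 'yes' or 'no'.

Answer: yes

Derivation:
Current gcd = 1
gcd of all OTHER numbers (without N[3]=46): gcd([55, 50, 75]) = 5
The new gcd after any change is gcd(5, new_value).
This can be at most 5.
Since 5 > old gcd 1, the gcd CAN increase (e.g., set N[3] = 5).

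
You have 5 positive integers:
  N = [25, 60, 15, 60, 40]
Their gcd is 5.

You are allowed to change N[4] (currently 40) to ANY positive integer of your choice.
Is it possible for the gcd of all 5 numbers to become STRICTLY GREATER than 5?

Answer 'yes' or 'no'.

Current gcd = 5
gcd of all OTHER numbers (without N[4]=40): gcd([25, 60, 15, 60]) = 5
The new gcd after any change is gcd(5, new_value).
This can be at most 5.
Since 5 = old gcd 5, the gcd can only stay the same or decrease.

Answer: no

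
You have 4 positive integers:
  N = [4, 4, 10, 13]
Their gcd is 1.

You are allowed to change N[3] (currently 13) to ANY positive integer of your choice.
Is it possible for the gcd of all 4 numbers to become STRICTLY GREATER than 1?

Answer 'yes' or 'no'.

Answer: yes

Derivation:
Current gcd = 1
gcd of all OTHER numbers (without N[3]=13): gcd([4, 4, 10]) = 2
The new gcd after any change is gcd(2, new_value).
This can be at most 2.
Since 2 > old gcd 1, the gcd CAN increase (e.g., set N[3] = 2).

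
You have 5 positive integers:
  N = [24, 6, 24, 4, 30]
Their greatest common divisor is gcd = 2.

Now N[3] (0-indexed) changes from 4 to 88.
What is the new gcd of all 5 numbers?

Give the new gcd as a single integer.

Answer: 2

Derivation:
Numbers: [24, 6, 24, 4, 30], gcd = 2
Change: index 3, 4 -> 88
gcd of the OTHER numbers (without index 3): gcd([24, 6, 24, 30]) = 6
New gcd = gcd(g_others, new_val) = gcd(6, 88) = 2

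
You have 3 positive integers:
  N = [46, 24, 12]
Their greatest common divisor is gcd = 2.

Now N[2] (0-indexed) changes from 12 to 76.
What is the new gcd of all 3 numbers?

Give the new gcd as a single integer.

Numbers: [46, 24, 12], gcd = 2
Change: index 2, 12 -> 76
gcd of the OTHER numbers (without index 2): gcd([46, 24]) = 2
New gcd = gcd(g_others, new_val) = gcd(2, 76) = 2

Answer: 2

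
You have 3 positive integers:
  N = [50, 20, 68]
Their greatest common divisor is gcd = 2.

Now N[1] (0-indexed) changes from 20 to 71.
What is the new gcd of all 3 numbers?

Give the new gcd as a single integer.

Numbers: [50, 20, 68], gcd = 2
Change: index 1, 20 -> 71
gcd of the OTHER numbers (without index 1): gcd([50, 68]) = 2
New gcd = gcd(g_others, new_val) = gcd(2, 71) = 1

Answer: 1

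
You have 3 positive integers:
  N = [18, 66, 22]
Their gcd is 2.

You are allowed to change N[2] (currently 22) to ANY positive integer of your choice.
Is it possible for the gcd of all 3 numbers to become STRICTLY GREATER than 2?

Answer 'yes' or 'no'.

Current gcd = 2
gcd of all OTHER numbers (without N[2]=22): gcd([18, 66]) = 6
The new gcd after any change is gcd(6, new_value).
This can be at most 6.
Since 6 > old gcd 2, the gcd CAN increase (e.g., set N[2] = 6).

Answer: yes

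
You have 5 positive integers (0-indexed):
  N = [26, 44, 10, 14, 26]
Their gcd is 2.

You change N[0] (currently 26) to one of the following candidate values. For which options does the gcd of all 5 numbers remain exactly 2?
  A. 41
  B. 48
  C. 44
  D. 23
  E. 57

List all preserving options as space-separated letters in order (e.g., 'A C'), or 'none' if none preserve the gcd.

Answer: B C

Derivation:
Old gcd = 2; gcd of others (without N[0]) = 2
New gcd for candidate v: gcd(2, v). Preserves old gcd iff gcd(2, v) = 2.
  Option A: v=41, gcd(2,41)=1 -> changes
  Option B: v=48, gcd(2,48)=2 -> preserves
  Option C: v=44, gcd(2,44)=2 -> preserves
  Option D: v=23, gcd(2,23)=1 -> changes
  Option E: v=57, gcd(2,57)=1 -> changes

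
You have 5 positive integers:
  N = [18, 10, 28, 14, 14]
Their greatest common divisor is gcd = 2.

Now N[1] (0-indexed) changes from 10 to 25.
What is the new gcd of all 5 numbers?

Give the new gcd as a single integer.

Answer: 1

Derivation:
Numbers: [18, 10, 28, 14, 14], gcd = 2
Change: index 1, 10 -> 25
gcd of the OTHER numbers (without index 1): gcd([18, 28, 14, 14]) = 2
New gcd = gcd(g_others, new_val) = gcd(2, 25) = 1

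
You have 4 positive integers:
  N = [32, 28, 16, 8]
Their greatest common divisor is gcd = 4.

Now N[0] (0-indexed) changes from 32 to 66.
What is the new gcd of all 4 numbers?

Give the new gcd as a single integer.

Numbers: [32, 28, 16, 8], gcd = 4
Change: index 0, 32 -> 66
gcd of the OTHER numbers (without index 0): gcd([28, 16, 8]) = 4
New gcd = gcd(g_others, new_val) = gcd(4, 66) = 2

Answer: 2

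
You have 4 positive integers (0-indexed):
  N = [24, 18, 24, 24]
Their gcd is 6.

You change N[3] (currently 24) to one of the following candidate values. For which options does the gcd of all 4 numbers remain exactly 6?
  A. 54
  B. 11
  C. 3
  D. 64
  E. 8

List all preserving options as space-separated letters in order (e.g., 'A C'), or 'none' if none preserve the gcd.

Old gcd = 6; gcd of others (without N[3]) = 6
New gcd for candidate v: gcd(6, v). Preserves old gcd iff gcd(6, v) = 6.
  Option A: v=54, gcd(6,54)=6 -> preserves
  Option B: v=11, gcd(6,11)=1 -> changes
  Option C: v=3, gcd(6,3)=3 -> changes
  Option D: v=64, gcd(6,64)=2 -> changes
  Option E: v=8, gcd(6,8)=2 -> changes

Answer: A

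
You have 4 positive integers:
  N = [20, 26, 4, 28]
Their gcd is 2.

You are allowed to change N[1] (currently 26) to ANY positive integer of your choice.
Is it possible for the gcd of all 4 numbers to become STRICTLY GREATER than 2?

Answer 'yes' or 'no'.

Answer: yes

Derivation:
Current gcd = 2
gcd of all OTHER numbers (without N[1]=26): gcd([20, 4, 28]) = 4
The new gcd after any change is gcd(4, new_value).
This can be at most 4.
Since 4 > old gcd 2, the gcd CAN increase (e.g., set N[1] = 4).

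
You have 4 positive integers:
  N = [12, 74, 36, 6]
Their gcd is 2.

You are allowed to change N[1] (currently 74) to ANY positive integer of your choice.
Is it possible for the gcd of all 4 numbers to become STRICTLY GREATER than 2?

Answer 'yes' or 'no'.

Current gcd = 2
gcd of all OTHER numbers (without N[1]=74): gcd([12, 36, 6]) = 6
The new gcd after any change is gcd(6, new_value).
This can be at most 6.
Since 6 > old gcd 2, the gcd CAN increase (e.g., set N[1] = 6).

Answer: yes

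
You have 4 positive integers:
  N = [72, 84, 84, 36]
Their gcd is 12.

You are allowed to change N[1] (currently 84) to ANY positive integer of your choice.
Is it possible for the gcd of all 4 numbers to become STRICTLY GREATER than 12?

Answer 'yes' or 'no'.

Current gcd = 12
gcd of all OTHER numbers (without N[1]=84): gcd([72, 84, 36]) = 12
The new gcd after any change is gcd(12, new_value).
This can be at most 12.
Since 12 = old gcd 12, the gcd can only stay the same or decrease.

Answer: no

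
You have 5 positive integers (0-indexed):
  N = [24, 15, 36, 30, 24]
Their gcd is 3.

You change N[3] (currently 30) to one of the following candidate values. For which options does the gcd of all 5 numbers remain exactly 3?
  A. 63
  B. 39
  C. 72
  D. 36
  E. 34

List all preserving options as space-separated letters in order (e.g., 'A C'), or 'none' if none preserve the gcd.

Answer: A B C D

Derivation:
Old gcd = 3; gcd of others (without N[3]) = 3
New gcd for candidate v: gcd(3, v). Preserves old gcd iff gcd(3, v) = 3.
  Option A: v=63, gcd(3,63)=3 -> preserves
  Option B: v=39, gcd(3,39)=3 -> preserves
  Option C: v=72, gcd(3,72)=3 -> preserves
  Option D: v=36, gcd(3,36)=3 -> preserves
  Option E: v=34, gcd(3,34)=1 -> changes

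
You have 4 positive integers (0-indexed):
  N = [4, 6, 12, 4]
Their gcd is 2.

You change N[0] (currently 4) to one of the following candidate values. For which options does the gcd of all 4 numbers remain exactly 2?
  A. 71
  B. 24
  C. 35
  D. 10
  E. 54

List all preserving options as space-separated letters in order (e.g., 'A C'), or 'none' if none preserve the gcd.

Old gcd = 2; gcd of others (without N[0]) = 2
New gcd for candidate v: gcd(2, v). Preserves old gcd iff gcd(2, v) = 2.
  Option A: v=71, gcd(2,71)=1 -> changes
  Option B: v=24, gcd(2,24)=2 -> preserves
  Option C: v=35, gcd(2,35)=1 -> changes
  Option D: v=10, gcd(2,10)=2 -> preserves
  Option E: v=54, gcd(2,54)=2 -> preserves

Answer: B D E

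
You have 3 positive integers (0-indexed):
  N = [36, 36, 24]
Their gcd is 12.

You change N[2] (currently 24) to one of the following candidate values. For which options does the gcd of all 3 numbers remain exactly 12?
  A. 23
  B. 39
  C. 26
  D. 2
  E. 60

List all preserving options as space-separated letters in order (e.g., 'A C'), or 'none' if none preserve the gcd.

Old gcd = 12; gcd of others (without N[2]) = 36
New gcd for candidate v: gcd(36, v). Preserves old gcd iff gcd(36, v) = 12.
  Option A: v=23, gcd(36,23)=1 -> changes
  Option B: v=39, gcd(36,39)=3 -> changes
  Option C: v=26, gcd(36,26)=2 -> changes
  Option D: v=2, gcd(36,2)=2 -> changes
  Option E: v=60, gcd(36,60)=12 -> preserves

Answer: E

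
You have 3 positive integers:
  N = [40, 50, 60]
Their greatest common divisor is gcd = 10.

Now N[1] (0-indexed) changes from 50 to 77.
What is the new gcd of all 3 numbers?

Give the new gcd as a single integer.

Answer: 1

Derivation:
Numbers: [40, 50, 60], gcd = 10
Change: index 1, 50 -> 77
gcd of the OTHER numbers (without index 1): gcd([40, 60]) = 20
New gcd = gcd(g_others, new_val) = gcd(20, 77) = 1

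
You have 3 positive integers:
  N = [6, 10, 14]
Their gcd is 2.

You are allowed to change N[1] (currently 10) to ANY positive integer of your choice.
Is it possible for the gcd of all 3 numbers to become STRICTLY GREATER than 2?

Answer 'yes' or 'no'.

Answer: no

Derivation:
Current gcd = 2
gcd of all OTHER numbers (without N[1]=10): gcd([6, 14]) = 2
The new gcd after any change is gcd(2, new_value).
This can be at most 2.
Since 2 = old gcd 2, the gcd can only stay the same or decrease.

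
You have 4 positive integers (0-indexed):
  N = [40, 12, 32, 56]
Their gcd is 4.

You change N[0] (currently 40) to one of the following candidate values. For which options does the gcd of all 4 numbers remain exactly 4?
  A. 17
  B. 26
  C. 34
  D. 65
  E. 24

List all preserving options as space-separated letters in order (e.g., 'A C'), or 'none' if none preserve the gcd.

Old gcd = 4; gcd of others (without N[0]) = 4
New gcd for candidate v: gcd(4, v). Preserves old gcd iff gcd(4, v) = 4.
  Option A: v=17, gcd(4,17)=1 -> changes
  Option B: v=26, gcd(4,26)=2 -> changes
  Option C: v=34, gcd(4,34)=2 -> changes
  Option D: v=65, gcd(4,65)=1 -> changes
  Option E: v=24, gcd(4,24)=4 -> preserves

Answer: E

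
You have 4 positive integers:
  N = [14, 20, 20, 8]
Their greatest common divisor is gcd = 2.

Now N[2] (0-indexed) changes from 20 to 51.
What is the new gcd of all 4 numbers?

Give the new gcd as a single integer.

Answer: 1

Derivation:
Numbers: [14, 20, 20, 8], gcd = 2
Change: index 2, 20 -> 51
gcd of the OTHER numbers (without index 2): gcd([14, 20, 8]) = 2
New gcd = gcd(g_others, new_val) = gcd(2, 51) = 1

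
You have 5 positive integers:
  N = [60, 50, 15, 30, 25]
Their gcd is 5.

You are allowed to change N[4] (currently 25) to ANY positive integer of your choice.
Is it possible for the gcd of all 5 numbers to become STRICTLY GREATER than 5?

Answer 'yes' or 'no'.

Current gcd = 5
gcd of all OTHER numbers (without N[4]=25): gcd([60, 50, 15, 30]) = 5
The new gcd after any change is gcd(5, new_value).
This can be at most 5.
Since 5 = old gcd 5, the gcd can only stay the same or decrease.

Answer: no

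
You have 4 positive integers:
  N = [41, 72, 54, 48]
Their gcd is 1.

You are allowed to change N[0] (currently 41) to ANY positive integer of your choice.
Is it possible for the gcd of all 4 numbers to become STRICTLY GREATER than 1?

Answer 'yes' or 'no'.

Current gcd = 1
gcd of all OTHER numbers (without N[0]=41): gcd([72, 54, 48]) = 6
The new gcd after any change is gcd(6, new_value).
This can be at most 6.
Since 6 > old gcd 1, the gcd CAN increase (e.g., set N[0] = 6).

Answer: yes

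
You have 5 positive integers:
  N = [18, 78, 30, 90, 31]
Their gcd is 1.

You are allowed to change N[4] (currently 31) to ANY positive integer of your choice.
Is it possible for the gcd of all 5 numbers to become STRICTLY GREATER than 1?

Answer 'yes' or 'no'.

Current gcd = 1
gcd of all OTHER numbers (without N[4]=31): gcd([18, 78, 30, 90]) = 6
The new gcd after any change is gcd(6, new_value).
This can be at most 6.
Since 6 > old gcd 1, the gcd CAN increase (e.g., set N[4] = 6).

Answer: yes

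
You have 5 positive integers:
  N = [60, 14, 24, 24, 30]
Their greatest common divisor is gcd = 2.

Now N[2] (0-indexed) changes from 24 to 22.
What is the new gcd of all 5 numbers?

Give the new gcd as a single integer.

Answer: 2

Derivation:
Numbers: [60, 14, 24, 24, 30], gcd = 2
Change: index 2, 24 -> 22
gcd of the OTHER numbers (without index 2): gcd([60, 14, 24, 30]) = 2
New gcd = gcd(g_others, new_val) = gcd(2, 22) = 2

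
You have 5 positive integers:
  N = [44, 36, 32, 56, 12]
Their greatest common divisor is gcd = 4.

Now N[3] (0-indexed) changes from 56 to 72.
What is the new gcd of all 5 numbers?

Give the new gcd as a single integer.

Answer: 4

Derivation:
Numbers: [44, 36, 32, 56, 12], gcd = 4
Change: index 3, 56 -> 72
gcd of the OTHER numbers (without index 3): gcd([44, 36, 32, 12]) = 4
New gcd = gcd(g_others, new_val) = gcd(4, 72) = 4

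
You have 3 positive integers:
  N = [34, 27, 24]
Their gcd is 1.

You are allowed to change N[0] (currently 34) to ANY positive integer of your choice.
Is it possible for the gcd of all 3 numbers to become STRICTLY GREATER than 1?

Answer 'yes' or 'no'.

Answer: yes

Derivation:
Current gcd = 1
gcd of all OTHER numbers (without N[0]=34): gcd([27, 24]) = 3
The new gcd after any change is gcd(3, new_value).
This can be at most 3.
Since 3 > old gcd 1, the gcd CAN increase (e.g., set N[0] = 3).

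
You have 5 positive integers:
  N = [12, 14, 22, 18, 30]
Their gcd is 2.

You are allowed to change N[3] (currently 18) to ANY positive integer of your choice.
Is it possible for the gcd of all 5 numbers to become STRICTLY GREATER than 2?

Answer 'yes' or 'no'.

Answer: no

Derivation:
Current gcd = 2
gcd of all OTHER numbers (without N[3]=18): gcd([12, 14, 22, 30]) = 2
The new gcd after any change is gcd(2, new_value).
This can be at most 2.
Since 2 = old gcd 2, the gcd can only stay the same or decrease.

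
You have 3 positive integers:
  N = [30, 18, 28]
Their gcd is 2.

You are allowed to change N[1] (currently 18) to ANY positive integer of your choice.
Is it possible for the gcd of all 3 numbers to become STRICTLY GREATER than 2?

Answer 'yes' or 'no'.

Answer: no

Derivation:
Current gcd = 2
gcd of all OTHER numbers (without N[1]=18): gcd([30, 28]) = 2
The new gcd after any change is gcd(2, new_value).
This can be at most 2.
Since 2 = old gcd 2, the gcd can only stay the same or decrease.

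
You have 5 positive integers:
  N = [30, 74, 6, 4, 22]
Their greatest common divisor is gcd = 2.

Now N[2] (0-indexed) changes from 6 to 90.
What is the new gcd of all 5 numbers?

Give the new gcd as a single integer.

Numbers: [30, 74, 6, 4, 22], gcd = 2
Change: index 2, 6 -> 90
gcd of the OTHER numbers (without index 2): gcd([30, 74, 4, 22]) = 2
New gcd = gcd(g_others, new_val) = gcd(2, 90) = 2

Answer: 2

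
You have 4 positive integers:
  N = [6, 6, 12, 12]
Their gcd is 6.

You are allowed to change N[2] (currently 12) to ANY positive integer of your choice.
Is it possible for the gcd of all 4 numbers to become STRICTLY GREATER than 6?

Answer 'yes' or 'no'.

Current gcd = 6
gcd of all OTHER numbers (without N[2]=12): gcd([6, 6, 12]) = 6
The new gcd after any change is gcd(6, new_value).
This can be at most 6.
Since 6 = old gcd 6, the gcd can only stay the same or decrease.

Answer: no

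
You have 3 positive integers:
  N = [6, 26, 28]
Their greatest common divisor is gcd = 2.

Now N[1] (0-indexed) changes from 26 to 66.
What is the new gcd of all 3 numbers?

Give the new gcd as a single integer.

Numbers: [6, 26, 28], gcd = 2
Change: index 1, 26 -> 66
gcd of the OTHER numbers (without index 1): gcd([6, 28]) = 2
New gcd = gcd(g_others, new_val) = gcd(2, 66) = 2

Answer: 2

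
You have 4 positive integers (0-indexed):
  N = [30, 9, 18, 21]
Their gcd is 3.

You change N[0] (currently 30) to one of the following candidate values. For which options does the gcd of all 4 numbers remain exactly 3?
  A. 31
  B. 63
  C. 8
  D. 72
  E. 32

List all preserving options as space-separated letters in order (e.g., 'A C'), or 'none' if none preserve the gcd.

Answer: B D

Derivation:
Old gcd = 3; gcd of others (without N[0]) = 3
New gcd for candidate v: gcd(3, v). Preserves old gcd iff gcd(3, v) = 3.
  Option A: v=31, gcd(3,31)=1 -> changes
  Option B: v=63, gcd(3,63)=3 -> preserves
  Option C: v=8, gcd(3,8)=1 -> changes
  Option D: v=72, gcd(3,72)=3 -> preserves
  Option E: v=32, gcd(3,32)=1 -> changes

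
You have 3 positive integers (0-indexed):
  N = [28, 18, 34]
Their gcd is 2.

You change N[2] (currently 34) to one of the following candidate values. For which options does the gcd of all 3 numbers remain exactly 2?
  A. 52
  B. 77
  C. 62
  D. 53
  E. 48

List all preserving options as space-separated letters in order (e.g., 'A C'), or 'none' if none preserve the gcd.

Answer: A C E

Derivation:
Old gcd = 2; gcd of others (without N[2]) = 2
New gcd for candidate v: gcd(2, v). Preserves old gcd iff gcd(2, v) = 2.
  Option A: v=52, gcd(2,52)=2 -> preserves
  Option B: v=77, gcd(2,77)=1 -> changes
  Option C: v=62, gcd(2,62)=2 -> preserves
  Option D: v=53, gcd(2,53)=1 -> changes
  Option E: v=48, gcd(2,48)=2 -> preserves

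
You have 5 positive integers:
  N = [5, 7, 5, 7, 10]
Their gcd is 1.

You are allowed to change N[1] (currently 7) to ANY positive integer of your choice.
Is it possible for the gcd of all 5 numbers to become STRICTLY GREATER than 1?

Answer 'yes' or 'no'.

Current gcd = 1
gcd of all OTHER numbers (without N[1]=7): gcd([5, 5, 7, 10]) = 1
The new gcd after any change is gcd(1, new_value).
This can be at most 1.
Since 1 = old gcd 1, the gcd can only stay the same or decrease.

Answer: no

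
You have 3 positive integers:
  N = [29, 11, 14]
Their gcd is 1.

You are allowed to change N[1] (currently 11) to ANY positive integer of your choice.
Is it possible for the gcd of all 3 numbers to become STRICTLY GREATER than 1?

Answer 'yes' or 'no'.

Current gcd = 1
gcd of all OTHER numbers (without N[1]=11): gcd([29, 14]) = 1
The new gcd after any change is gcd(1, new_value).
This can be at most 1.
Since 1 = old gcd 1, the gcd can only stay the same or decrease.

Answer: no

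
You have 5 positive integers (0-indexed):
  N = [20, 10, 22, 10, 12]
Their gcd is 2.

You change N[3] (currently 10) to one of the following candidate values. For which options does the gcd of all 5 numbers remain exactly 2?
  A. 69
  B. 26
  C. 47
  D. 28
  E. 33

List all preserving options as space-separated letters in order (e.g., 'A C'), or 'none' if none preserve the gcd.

Answer: B D

Derivation:
Old gcd = 2; gcd of others (without N[3]) = 2
New gcd for candidate v: gcd(2, v). Preserves old gcd iff gcd(2, v) = 2.
  Option A: v=69, gcd(2,69)=1 -> changes
  Option B: v=26, gcd(2,26)=2 -> preserves
  Option C: v=47, gcd(2,47)=1 -> changes
  Option D: v=28, gcd(2,28)=2 -> preserves
  Option E: v=33, gcd(2,33)=1 -> changes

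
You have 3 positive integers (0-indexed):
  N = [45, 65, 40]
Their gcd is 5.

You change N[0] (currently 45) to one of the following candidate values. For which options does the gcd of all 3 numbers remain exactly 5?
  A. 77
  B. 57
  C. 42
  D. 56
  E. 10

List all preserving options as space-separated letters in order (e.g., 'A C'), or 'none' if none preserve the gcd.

Old gcd = 5; gcd of others (without N[0]) = 5
New gcd for candidate v: gcd(5, v). Preserves old gcd iff gcd(5, v) = 5.
  Option A: v=77, gcd(5,77)=1 -> changes
  Option B: v=57, gcd(5,57)=1 -> changes
  Option C: v=42, gcd(5,42)=1 -> changes
  Option D: v=56, gcd(5,56)=1 -> changes
  Option E: v=10, gcd(5,10)=5 -> preserves

Answer: E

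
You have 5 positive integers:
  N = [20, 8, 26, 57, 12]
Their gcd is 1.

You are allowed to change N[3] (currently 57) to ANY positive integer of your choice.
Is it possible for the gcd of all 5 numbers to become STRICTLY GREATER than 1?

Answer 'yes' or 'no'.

Current gcd = 1
gcd of all OTHER numbers (without N[3]=57): gcd([20, 8, 26, 12]) = 2
The new gcd after any change is gcd(2, new_value).
This can be at most 2.
Since 2 > old gcd 1, the gcd CAN increase (e.g., set N[3] = 2).

Answer: yes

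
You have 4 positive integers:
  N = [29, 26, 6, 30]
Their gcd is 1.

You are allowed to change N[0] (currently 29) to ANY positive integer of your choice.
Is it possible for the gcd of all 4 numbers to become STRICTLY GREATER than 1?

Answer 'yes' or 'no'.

Current gcd = 1
gcd of all OTHER numbers (without N[0]=29): gcd([26, 6, 30]) = 2
The new gcd after any change is gcd(2, new_value).
This can be at most 2.
Since 2 > old gcd 1, the gcd CAN increase (e.g., set N[0] = 2).

Answer: yes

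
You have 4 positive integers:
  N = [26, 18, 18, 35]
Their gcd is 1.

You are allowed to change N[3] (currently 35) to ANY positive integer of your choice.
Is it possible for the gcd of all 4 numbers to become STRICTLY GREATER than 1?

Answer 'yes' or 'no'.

Answer: yes

Derivation:
Current gcd = 1
gcd of all OTHER numbers (without N[3]=35): gcd([26, 18, 18]) = 2
The new gcd after any change is gcd(2, new_value).
This can be at most 2.
Since 2 > old gcd 1, the gcd CAN increase (e.g., set N[3] = 2).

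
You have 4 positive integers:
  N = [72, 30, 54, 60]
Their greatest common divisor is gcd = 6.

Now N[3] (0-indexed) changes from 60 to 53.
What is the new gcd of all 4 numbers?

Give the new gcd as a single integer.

Answer: 1

Derivation:
Numbers: [72, 30, 54, 60], gcd = 6
Change: index 3, 60 -> 53
gcd of the OTHER numbers (without index 3): gcd([72, 30, 54]) = 6
New gcd = gcd(g_others, new_val) = gcd(6, 53) = 1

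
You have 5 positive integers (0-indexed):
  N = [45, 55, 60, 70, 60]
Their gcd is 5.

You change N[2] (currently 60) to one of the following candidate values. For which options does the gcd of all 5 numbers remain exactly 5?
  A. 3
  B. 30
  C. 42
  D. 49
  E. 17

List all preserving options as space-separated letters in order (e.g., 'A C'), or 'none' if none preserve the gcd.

Answer: B

Derivation:
Old gcd = 5; gcd of others (without N[2]) = 5
New gcd for candidate v: gcd(5, v). Preserves old gcd iff gcd(5, v) = 5.
  Option A: v=3, gcd(5,3)=1 -> changes
  Option B: v=30, gcd(5,30)=5 -> preserves
  Option C: v=42, gcd(5,42)=1 -> changes
  Option D: v=49, gcd(5,49)=1 -> changes
  Option E: v=17, gcd(5,17)=1 -> changes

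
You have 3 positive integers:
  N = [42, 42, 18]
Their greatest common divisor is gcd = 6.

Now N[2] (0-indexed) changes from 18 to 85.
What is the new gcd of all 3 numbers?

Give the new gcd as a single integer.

Answer: 1

Derivation:
Numbers: [42, 42, 18], gcd = 6
Change: index 2, 18 -> 85
gcd of the OTHER numbers (without index 2): gcd([42, 42]) = 42
New gcd = gcd(g_others, new_val) = gcd(42, 85) = 1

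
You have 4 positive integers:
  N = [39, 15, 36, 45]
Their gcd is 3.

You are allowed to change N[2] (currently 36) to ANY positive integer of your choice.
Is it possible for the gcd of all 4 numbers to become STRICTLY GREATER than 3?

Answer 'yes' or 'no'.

Answer: no

Derivation:
Current gcd = 3
gcd of all OTHER numbers (without N[2]=36): gcd([39, 15, 45]) = 3
The new gcd after any change is gcd(3, new_value).
This can be at most 3.
Since 3 = old gcd 3, the gcd can only stay the same or decrease.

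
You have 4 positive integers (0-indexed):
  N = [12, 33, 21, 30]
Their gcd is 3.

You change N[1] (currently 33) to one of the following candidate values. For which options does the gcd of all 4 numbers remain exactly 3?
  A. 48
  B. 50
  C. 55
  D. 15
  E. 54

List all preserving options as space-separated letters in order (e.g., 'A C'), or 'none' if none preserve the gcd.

Old gcd = 3; gcd of others (without N[1]) = 3
New gcd for candidate v: gcd(3, v). Preserves old gcd iff gcd(3, v) = 3.
  Option A: v=48, gcd(3,48)=3 -> preserves
  Option B: v=50, gcd(3,50)=1 -> changes
  Option C: v=55, gcd(3,55)=1 -> changes
  Option D: v=15, gcd(3,15)=3 -> preserves
  Option E: v=54, gcd(3,54)=3 -> preserves

Answer: A D E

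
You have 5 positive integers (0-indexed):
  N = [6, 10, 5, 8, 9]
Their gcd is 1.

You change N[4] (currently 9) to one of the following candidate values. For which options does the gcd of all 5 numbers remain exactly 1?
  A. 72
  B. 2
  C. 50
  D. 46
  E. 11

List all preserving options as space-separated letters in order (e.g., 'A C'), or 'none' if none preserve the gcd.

Old gcd = 1; gcd of others (without N[4]) = 1
New gcd for candidate v: gcd(1, v). Preserves old gcd iff gcd(1, v) = 1.
  Option A: v=72, gcd(1,72)=1 -> preserves
  Option B: v=2, gcd(1,2)=1 -> preserves
  Option C: v=50, gcd(1,50)=1 -> preserves
  Option D: v=46, gcd(1,46)=1 -> preserves
  Option E: v=11, gcd(1,11)=1 -> preserves

Answer: A B C D E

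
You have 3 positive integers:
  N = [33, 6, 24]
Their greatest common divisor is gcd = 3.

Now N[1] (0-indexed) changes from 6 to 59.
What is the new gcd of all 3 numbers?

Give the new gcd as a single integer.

Answer: 1

Derivation:
Numbers: [33, 6, 24], gcd = 3
Change: index 1, 6 -> 59
gcd of the OTHER numbers (without index 1): gcd([33, 24]) = 3
New gcd = gcd(g_others, new_val) = gcd(3, 59) = 1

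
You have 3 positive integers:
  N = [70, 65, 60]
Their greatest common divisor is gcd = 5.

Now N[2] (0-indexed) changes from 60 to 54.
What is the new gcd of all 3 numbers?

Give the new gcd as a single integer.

Numbers: [70, 65, 60], gcd = 5
Change: index 2, 60 -> 54
gcd of the OTHER numbers (without index 2): gcd([70, 65]) = 5
New gcd = gcd(g_others, new_val) = gcd(5, 54) = 1

Answer: 1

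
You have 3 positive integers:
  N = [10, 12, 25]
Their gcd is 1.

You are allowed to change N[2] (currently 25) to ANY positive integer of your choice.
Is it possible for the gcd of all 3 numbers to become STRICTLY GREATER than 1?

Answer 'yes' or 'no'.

Current gcd = 1
gcd of all OTHER numbers (without N[2]=25): gcd([10, 12]) = 2
The new gcd after any change is gcd(2, new_value).
This can be at most 2.
Since 2 > old gcd 1, the gcd CAN increase (e.g., set N[2] = 2).

Answer: yes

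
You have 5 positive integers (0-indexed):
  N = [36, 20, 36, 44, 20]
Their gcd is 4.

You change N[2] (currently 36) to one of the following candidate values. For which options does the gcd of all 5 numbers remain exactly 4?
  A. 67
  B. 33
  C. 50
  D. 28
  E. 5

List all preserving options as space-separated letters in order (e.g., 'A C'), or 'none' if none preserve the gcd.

Old gcd = 4; gcd of others (without N[2]) = 4
New gcd for candidate v: gcd(4, v). Preserves old gcd iff gcd(4, v) = 4.
  Option A: v=67, gcd(4,67)=1 -> changes
  Option B: v=33, gcd(4,33)=1 -> changes
  Option C: v=50, gcd(4,50)=2 -> changes
  Option D: v=28, gcd(4,28)=4 -> preserves
  Option E: v=5, gcd(4,5)=1 -> changes

Answer: D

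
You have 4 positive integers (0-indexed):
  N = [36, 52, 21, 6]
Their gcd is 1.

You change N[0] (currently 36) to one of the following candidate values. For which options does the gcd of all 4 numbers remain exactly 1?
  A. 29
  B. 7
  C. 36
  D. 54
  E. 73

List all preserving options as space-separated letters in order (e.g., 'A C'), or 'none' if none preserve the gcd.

Old gcd = 1; gcd of others (without N[0]) = 1
New gcd for candidate v: gcd(1, v). Preserves old gcd iff gcd(1, v) = 1.
  Option A: v=29, gcd(1,29)=1 -> preserves
  Option B: v=7, gcd(1,7)=1 -> preserves
  Option C: v=36, gcd(1,36)=1 -> preserves
  Option D: v=54, gcd(1,54)=1 -> preserves
  Option E: v=73, gcd(1,73)=1 -> preserves

Answer: A B C D E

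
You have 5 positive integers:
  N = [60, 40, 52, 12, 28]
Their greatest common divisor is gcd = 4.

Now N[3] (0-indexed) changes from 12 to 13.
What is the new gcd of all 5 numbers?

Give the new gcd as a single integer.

Answer: 1

Derivation:
Numbers: [60, 40, 52, 12, 28], gcd = 4
Change: index 3, 12 -> 13
gcd of the OTHER numbers (without index 3): gcd([60, 40, 52, 28]) = 4
New gcd = gcd(g_others, new_val) = gcd(4, 13) = 1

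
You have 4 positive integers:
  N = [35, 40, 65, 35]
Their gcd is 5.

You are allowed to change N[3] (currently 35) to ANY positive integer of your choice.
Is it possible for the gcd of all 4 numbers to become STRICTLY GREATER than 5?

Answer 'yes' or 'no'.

Answer: no

Derivation:
Current gcd = 5
gcd of all OTHER numbers (without N[3]=35): gcd([35, 40, 65]) = 5
The new gcd after any change is gcd(5, new_value).
This can be at most 5.
Since 5 = old gcd 5, the gcd can only stay the same or decrease.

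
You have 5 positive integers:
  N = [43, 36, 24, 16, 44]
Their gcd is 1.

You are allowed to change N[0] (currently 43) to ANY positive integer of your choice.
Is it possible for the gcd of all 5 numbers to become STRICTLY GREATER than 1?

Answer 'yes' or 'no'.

Answer: yes

Derivation:
Current gcd = 1
gcd of all OTHER numbers (without N[0]=43): gcd([36, 24, 16, 44]) = 4
The new gcd after any change is gcd(4, new_value).
This can be at most 4.
Since 4 > old gcd 1, the gcd CAN increase (e.g., set N[0] = 4).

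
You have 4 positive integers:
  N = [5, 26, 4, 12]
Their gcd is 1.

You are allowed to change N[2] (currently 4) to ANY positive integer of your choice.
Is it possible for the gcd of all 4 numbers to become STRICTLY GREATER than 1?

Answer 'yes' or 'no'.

Answer: no

Derivation:
Current gcd = 1
gcd of all OTHER numbers (without N[2]=4): gcd([5, 26, 12]) = 1
The new gcd after any change is gcd(1, new_value).
This can be at most 1.
Since 1 = old gcd 1, the gcd can only stay the same or decrease.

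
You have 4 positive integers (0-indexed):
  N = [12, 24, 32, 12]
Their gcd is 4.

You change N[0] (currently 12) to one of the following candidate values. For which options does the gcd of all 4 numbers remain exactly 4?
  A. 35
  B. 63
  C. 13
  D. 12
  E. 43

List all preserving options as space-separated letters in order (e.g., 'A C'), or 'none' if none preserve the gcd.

Answer: D

Derivation:
Old gcd = 4; gcd of others (without N[0]) = 4
New gcd for candidate v: gcd(4, v). Preserves old gcd iff gcd(4, v) = 4.
  Option A: v=35, gcd(4,35)=1 -> changes
  Option B: v=63, gcd(4,63)=1 -> changes
  Option C: v=13, gcd(4,13)=1 -> changes
  Option D: v=12, gcd(4,12)=4 -> preserves
  Option E: v=43, gcd(4,43)=1 -> changes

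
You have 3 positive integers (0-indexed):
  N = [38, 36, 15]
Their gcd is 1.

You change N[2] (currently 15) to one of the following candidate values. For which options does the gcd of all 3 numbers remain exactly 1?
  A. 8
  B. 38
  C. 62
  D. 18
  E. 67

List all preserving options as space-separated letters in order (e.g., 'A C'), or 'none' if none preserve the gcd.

Answer: E

Derivation:
Old gcd = 1; gcd of others (without N[2]) = 2
New gcd for candidate v: gcd(2, v). Preserves old gcd iff gcd(2, v) = 1.
  Option A: v=8, gcd(2,8)=2 -> changes
  Option B: v=38, gcd(2,38)=2 -> changes
  Option C: v=62, gcd(2,62)=2 -> changes
  Option D: v=18, gcd(2,18)=2 -> changes
  Option E: v=67, gcd(2,67)=1 -> preserves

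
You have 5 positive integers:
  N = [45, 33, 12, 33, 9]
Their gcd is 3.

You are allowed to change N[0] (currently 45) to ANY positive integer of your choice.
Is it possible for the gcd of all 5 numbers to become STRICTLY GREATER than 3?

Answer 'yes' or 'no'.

Current gcd = 3
gcd of all OTHER numbers (without N[0]=45): gcd([33, 12, 33, 9]) = 3
The new gcd after any change is gcd(3, new_value).
This can be at most 3.
Since 3 = old gcd 3, the gcd can only stay the same or decrease.

Answer: no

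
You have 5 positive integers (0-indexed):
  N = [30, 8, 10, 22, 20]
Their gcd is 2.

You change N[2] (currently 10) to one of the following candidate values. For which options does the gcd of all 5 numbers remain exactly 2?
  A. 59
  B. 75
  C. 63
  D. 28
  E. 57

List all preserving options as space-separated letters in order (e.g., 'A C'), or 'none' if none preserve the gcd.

Answer: D

Derivation:
Old gcd = 2; gcd of others (without N[2]) = 2
New gcd for candidate v: gcd(2, v). Preserves old gcd iff gcd(2, v) = 2.
  Option A: v=59, gcd(2,59)=1 -> changes
  Option B: v=75, gcd(2,75)=1 -> changes
  Option C: v=63, gcd(2,63)=1 -> changes
  Option D: v=28, gcd(2,28)=2 -> preserves
  Option E: v=57, gcd(2,57)=1 -> changes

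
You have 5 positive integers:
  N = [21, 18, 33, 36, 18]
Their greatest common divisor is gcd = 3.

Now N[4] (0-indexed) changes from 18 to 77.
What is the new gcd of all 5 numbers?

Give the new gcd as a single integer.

Answer: 1

Derivation:
Numbers: [21, 18, 33, 36, 18], gcd = 3
Change: index 4, 18 -> 77
gcd of the OTHER numbers (without index 4): gcd([21, 18, 33, 36]) = 3
New gcd = gcd(g_others, new_val) = gcd(3, 77) = 1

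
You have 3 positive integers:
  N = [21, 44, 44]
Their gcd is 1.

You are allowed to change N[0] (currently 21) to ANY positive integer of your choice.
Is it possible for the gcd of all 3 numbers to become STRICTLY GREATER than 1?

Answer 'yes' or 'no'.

Answer: yes

Derivation:
Current gcd = 1
gcd of all OTHER numbers (without N[0]=21): gcd([44, 44]) = 44
The new gcd after any change is gcd(44, new_value).
This can be at most 44.
Since 44 > old gcd 1, the gcd CAN increase (e.g., set N[0] = 44).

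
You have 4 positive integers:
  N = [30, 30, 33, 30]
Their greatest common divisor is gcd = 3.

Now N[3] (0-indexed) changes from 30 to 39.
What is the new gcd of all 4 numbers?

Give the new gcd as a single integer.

Numbers: [30, 30, 33, 30], gcd = 3
Change: index 3, 30 -> 39
gcd of the OTHER numbers (without index 3): gcd([30, 30, 33]) = 3
New gcd = gcd(g_others, new_val) = gcd(3, 39) = 3

Answer: 3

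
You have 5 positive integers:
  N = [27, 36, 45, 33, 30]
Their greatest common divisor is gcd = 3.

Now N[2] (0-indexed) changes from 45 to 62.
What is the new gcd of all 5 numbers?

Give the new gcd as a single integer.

Numbers: [27, 36, 45, 33, 30], gcd = 3
Change: index 2, 45 -> 62
gcd of the OTHER numbers (without index 2): gcd([27, 36, 33, 30]) = 3
New gcd = gcd(g_others, new_val) = gcd(3, 62) = 1

Answer: 1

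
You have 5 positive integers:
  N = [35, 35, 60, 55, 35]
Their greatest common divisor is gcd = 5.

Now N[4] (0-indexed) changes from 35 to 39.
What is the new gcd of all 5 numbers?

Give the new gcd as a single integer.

Answer: 1

Derivation:
Numbers: [35, 35, 60, 55, 35], gcd = 5
Change: index 4, 35 -> 39
gcd of the OTHER numbers (without index 4): gcd([35, 35, 60, 55]) = 5
New gcd = gcd(g_others, new_val) = gcd(5, 39) = 1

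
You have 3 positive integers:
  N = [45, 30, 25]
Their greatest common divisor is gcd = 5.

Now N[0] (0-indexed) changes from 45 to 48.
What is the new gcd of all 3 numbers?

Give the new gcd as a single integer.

Answer: 1

Derivation:
Numbers: [45, 30, 25], gcd = 5
Change: index 0, 45 -> 48
gcd of the OTHER numbers (without index 0): gcd([30, 25]) = 5
New gcd = gcd(g_others, new_val) = gcd(5, 48) = 1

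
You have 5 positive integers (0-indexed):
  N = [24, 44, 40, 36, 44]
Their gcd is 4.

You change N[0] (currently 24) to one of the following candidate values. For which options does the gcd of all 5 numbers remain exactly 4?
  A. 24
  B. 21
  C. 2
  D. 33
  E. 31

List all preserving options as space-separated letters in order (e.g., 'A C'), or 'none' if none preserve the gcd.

Old gcd = 4; gcd of others (without N[0]) = 4
New gcd for candidate v: gcd(4, v). Preserves old gcd iff gcd(4, v) = 4.
  Option A: v=24, gcd(4,24)=4 -> preserves
  Option B: v=21, gcd(4,21)=1 -> changes
  Option C: v=2, gcd(4,2)=2 -> changes
  Option D: v=33, gcd(4,33)=1 -> changes
  Option E: v=31, gcd(4,31)=1 -> changes

Answer: A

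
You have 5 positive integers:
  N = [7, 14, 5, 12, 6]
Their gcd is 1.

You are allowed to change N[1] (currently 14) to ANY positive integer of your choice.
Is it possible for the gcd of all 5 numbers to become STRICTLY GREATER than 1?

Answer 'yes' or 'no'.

Answer: no

Derivation:
Current gcd = 1
gcd of all OTHER numbers (without N[1]=14): gcd([7, 5, 12, 6]) = 1
The new gcd after any change is gcd(1, new_value).
This can be at most 1.
Since 1 = old gcd 1, the gcd can only stay the same or decrease.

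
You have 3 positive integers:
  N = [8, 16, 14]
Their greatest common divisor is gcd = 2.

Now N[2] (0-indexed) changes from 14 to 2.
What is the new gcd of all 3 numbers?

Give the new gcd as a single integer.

Answer: 2

Derivation:
Numbers: [8, 16, 14], gcd = 2
Change: index 2, 14 -> 2
gcd of the OTHER numbers (without index 2): gcd([8, 16]) = 8
New gcd = gcd(g_others, new_val) = gcd(8, 2) = 2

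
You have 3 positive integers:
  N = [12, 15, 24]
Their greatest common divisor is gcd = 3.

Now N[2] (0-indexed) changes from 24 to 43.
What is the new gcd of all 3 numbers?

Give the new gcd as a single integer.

Numbers: [12, 15, 24], gcd = 3
Change: index 2, 24 -> 43
gcd of the OTHER numbers (without index 2): gcd([12, 15]) = 3
New gcd = gcd(g_others, new_val) = gcd(3, 43) = 1

Answer: 1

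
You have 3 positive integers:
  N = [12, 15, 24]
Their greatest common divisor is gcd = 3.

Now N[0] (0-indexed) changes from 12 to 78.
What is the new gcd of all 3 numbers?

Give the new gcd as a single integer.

Numbers: [12, 15, 24], gcd = 3
Change: index 0, 12 -> 78
gcd of the OTHER numbers (without index 0): gcd([15, 24]) = 3
New gcd = gcd(g_others, new_val) = gcd(3, 78) = 3

Answer: 3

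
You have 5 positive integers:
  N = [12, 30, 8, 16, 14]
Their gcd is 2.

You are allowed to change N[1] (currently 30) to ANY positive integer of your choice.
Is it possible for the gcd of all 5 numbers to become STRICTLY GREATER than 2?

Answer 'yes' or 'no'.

Current gcd = 2
gcd of all OTHER numbers (without N[1]=30): gcd([12, 8, 16, 14]) = 2
The new gcd after any change is gcd(2, new_value).
This can be at most 2.
Since 2 = old gcd 2, the gcd can only stay the same or decrease.

Answer: no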